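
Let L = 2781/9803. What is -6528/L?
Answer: -21331328/927 ≈ -23011.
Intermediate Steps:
L = 2781/9803 (L = 2781*(1/9803) = 2781/9803 ≈ 0.28369)
-6528/L = -6528/2781/9803 = -6528*9803/2781 = -21331328/927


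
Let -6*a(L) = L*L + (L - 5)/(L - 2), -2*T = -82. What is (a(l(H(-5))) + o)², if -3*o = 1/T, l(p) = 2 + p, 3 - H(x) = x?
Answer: 121154049/430336 ≈ 281.53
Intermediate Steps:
H(x) = 3 - x
T = 41 (T = -½*(-82) = 41)
o = -1/123 (o = -⅓/41 = -⅓*1/41 = -1/123 ≈ -0.0081301)
a(L) = -L²/6 - (-5 + L)/(6*(-2 + L)) (a(L) = -(L*L + (L - 5)/(L - 2))/6 = -(L² + (-5 + L)/(-2 + L))/6 = -L²/6 - (-5 + L)/(6*(-2 + L)))
(a(l(H(-5))) + o)² = ((5 - (2 + (3 - 1*(-5))) - (2 + (3 - 1*(-5)))³ + 2*(2 + (3 - 1*(-5)))²)/(6*(-2 + (2 + (3 - 1*(-5))))) - 1/123)² = ((5 - (2 + (3 + 5)) - (2 + (3 + 5))³ + 2*(2 + (3 + 5))²)/(6*(-2 + (2 + (3 + 5)))) - 1/123)² = ((5 - (2 + 8) - (2 + 8)³ + 2*(2 + 8)²)/(6*(-2 + (2 + 8))) - 1/123)² = ((5 - 1*10 - 1*10³ + 2*10²)/(6*(-2 + 10)) - 1/123)² = ((⅙)*(5 - 10 - 1*1000 + 2*100)/8 - 1/123)² = ((⅙)*(⅛)*(5 - 10 - 1000 + 200) - 1/123)² = ((⅙)*(⅛)*(-805) - 1/123)² = (-805/48 - 1/123)² = (-11007/656)² = 121154049/430336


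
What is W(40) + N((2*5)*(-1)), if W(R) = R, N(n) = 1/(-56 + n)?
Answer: 2639/66 ≈ 39.985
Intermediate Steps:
W(40) + N((2*5)*(-1)) = 40 + 1/(-56 + (2*5)*(-1)) = 40 + 1/(-56 + 10*(-1)) = 40 + 1/(-56 - 10) = 40 + 1/(-66) = 40 - 1/66 = 2639/66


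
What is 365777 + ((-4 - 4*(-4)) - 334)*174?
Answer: 309749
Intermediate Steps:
365777 + ((-4 - 4*(-4)) - 334)*174 = 365777 + ((-4 + 16) - 334)*174 = 365777 + (12 - 334)*174 = 365777 - 322*174 = 365777 - 56028 = 309749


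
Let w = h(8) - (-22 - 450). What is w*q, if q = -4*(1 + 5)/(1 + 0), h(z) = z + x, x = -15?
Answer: -11160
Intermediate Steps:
h(z) = -15 + z (h(z) = z - 15 = -15 + z)
w = 465 (w = (-15 + 8) - (-22 - 450) = -7 - 1*(-472) = -7 + 472 = 465)
q = -24 (q = -24/1 = -24 ≈ -24.000)
w*q = 465*(-24) = -11160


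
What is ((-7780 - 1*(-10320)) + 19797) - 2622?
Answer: 19715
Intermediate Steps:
((-7780 - 1*(-10320)) + 19797) - 2622 = ((-7780 + 10320) + 19797) - 2622 = (2540 + 19797) - 2622 = 22337 - 2622 = 19715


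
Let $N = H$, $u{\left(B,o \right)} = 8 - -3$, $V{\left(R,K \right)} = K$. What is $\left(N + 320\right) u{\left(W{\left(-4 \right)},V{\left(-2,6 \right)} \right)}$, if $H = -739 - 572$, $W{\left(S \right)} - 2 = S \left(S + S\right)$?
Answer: $-10901$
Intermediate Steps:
$W{\left(S \right)} = 2 + 2 S^{2}$ ($W{\left(S \right)} = 2 + S \left(S + S\right) = 2 + S 2 S = 2 + 2 S^{2}$)
$u{\left(B,o \right)} = 11$ ($u{\left(B,o \right)} = 8 + 3 = 11$)
$H = -1311$ ($H = -739 - 572 = -1311$)
$N = -1311$
$\left(N + 320\right) u{\left(W{\left(-4 \right)},V{\left(-2,6 \right)} \right)} = \left(-1311 + 320\right) 11 = \left(-991\right) 11 = -10901$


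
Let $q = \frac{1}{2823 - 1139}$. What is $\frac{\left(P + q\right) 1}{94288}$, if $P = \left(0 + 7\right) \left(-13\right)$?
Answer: $- \frac{153243}{158780992} \approx -0.00096512$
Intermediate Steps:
$P = -91$ ($P = 7 \left(-13\right) = -91$)
$q = \frac{1}{1684} \approx 0.00059382$
$\frac{\left(P + q\right) 1}{94288} = \frac{\left(-91 + \frac{1}{1684}\right) 1}{94288} = \left(- \frac{153243}{1684}\right) 1 \cdot \frac{1}{94288} = \left(- \frac{153243}{1684}\right) \frac{1}{94288} = - \frac{153243}{158780992}$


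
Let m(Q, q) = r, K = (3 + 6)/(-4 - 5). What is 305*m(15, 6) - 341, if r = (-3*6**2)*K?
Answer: 32599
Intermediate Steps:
K = -1 (K = 9/(-9) = 9*(-1/9) = -1)
r = 108 (r = -3*6**2*(-1) = -3*36*(-1) = -108*(-1) = 108)
m(Q, q) = 108
305*m(15, 6) - 341 = 305*108 - 341 = 32940 - 341 = 32599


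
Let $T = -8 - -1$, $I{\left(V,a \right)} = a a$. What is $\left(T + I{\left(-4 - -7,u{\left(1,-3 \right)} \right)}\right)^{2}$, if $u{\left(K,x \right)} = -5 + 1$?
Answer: $81$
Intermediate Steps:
$u{\left(K,x \right)} = -4$
$I{\left(V,a \right)} = a^{2}$
$T = -7$ ($T = -8 + 1 = -7$)
$\left(T + I{\left(-4 - -7,u{\left(1,-3 \right)} \right)}\right)^{2} = \left(-7 + \left(-4\right)^{2}\right)^{2} = \left(-7 + 16\right)^{2} = 9^{2} = 81$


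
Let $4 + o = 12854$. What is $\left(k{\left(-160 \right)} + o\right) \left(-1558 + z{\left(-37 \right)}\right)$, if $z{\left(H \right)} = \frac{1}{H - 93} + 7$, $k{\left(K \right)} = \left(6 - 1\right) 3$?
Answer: $- \frac{518796563}{26} \approx -1.9954 \cdot 10^{7}$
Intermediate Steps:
$o = 12850$ ($o = -4 + 12854 = 12850$)
$k{\left(K \right)} = 15$ ($k{\left(K \right)} = 5 \cdot 3 = 15$)
$z{\left(H \right)} = 7 + \frac{1}{-93 + H}$ ($z{\left(H \right)} = \frac{1}{-93 + H} + 7 = 7 + \frac{1}{-93 + H}$)
$\left(k{\left(-160 \right)} + o\right) \left(-1558 + z{\left(-37 \right)}\right) = \left(15 + 12850\right) \left(-1558 + \frac{-650 + 7 \left(-37\right)}{-93 - 37}\right) = 12865 \left(-1558 + \frac{-650 - 259}{-130}\right) = 12865 \left(-1558 - - \frac{909}{130}\right) = 12865 \left(-1558 + \frac{909}{130}\right) = 12865 \left(- \frac{201631}{130}\right) = - \frac{518796563}{26}$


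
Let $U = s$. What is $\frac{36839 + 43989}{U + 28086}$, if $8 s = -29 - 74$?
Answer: $\frac{646624}{224585} \approx 2.8792$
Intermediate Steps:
$s = - \frac{103}{8}$ ($s = \frac{-29 - 74}{8} = \frac{1}{8} \left(-103\right) = - \frac{103}{8} \approx -12.875$)
$U = - \frac{103}{8} \approx -12.875$
$\frac{36839 + 43989}{U + 28086} = \frac{36839 + 43989}{- \frac{103}{8} + 28086} = \frac{80828}{\frac{224585}{8}} = 80828 \cdot \frac{8}{224585} = \frac{646624}{224585}$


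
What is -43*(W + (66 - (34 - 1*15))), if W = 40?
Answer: -3741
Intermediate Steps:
-43*(W + (66 - (34 - 1*15))) = -43*(40 + (66 - (34 - 1*15))) = -43*(40 + (66 - (34 - 15))) = -43*(40 + (66 - 1*19)) = -43*(40 + (66 - 19)) = -43*(40 + 47) = -43*87 = -3741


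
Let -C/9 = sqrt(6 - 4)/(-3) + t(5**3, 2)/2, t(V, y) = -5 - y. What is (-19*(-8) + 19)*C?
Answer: 10773/2 + 513*sqrt(2) ≈ 6112.0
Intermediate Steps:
C = 63/2 + 3*sqrt(2) (C = -9*(sqrt(6 - 4)/(-3) + (-5 - 1*2)/2) = -9*(sqrt(2)*(-1/3) + (-5 - 2)*(1/2)) = -9*(-sqrt(2)/3 - 7*1/2) = -9*(-sqrt(2)/3 - 7/2) = -9*(-7/2 - sqrt(2)/3) = 63/2 + 3*sqrt(2) ≈ 35.743)
(-19*(-8) + 19)*C = (-19*(-8) + 19)*(63/2 + 3*sqrt(2)) = (152 + 19)*(63/2 + 3*sqrt(2)) = 171*(63/2 + 3*sqrt(2)) = 10773/2 + 513*sqrt(2)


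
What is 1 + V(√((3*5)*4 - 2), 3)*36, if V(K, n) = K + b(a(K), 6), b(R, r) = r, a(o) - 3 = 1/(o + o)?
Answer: 217 + 36*√58 ≈ 491.17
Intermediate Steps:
a(o) = 3 + 1/(2*o) (a(o) = 3 + 1/(o + o) = 3 + 1/(2*o))
V(K, n) = 6 + K (V(K, n) = K + 6 = 6 + K)
1 + V(√((3*5)*4 - 2), 3)*36 = 1 + (6 + √((3*5)*4 - 2))*36 = 1 + (6 + √(15*4 - 2))*36 = 1 + (6 + √(60 - 2))*36 = 1 + (6 + √58)*36 = 1 + (216 + 36*√58) = 217 + 36*√58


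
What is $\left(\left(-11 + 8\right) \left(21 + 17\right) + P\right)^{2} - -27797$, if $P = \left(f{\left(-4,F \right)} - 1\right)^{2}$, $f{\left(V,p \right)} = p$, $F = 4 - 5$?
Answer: $39897$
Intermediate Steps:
$F = -1$ ($F = 4 - 5 = -1$)
$P = 4$ ($P = \left(-1 - 1\right)^{2} = \left(-2\right)^{2} = 4$)
$\left(\left(-11 + 8\right) \left(21 + 17\right) + P\right)^{2} - -27797 = \left(\left(-11 + 8\right) \left(21 + 17\right) + 4\right)^{2} - -27797 = \left(\left(-3\right) 38 + 4\right)^{2} + 27797 = \left(-114 + 4\right)^{2} + 27797 = \left(-110\right)^{2} + 27797 = 12100 + 27797 = 39897$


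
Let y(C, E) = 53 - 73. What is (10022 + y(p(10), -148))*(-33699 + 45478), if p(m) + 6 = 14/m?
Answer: 117813558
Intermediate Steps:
p(m) = -6 + 14/m
y(C, E) = -20
(10022 + y(p(10), -148))*(-33699 + 45478) = (10022 - 20)*(-33699 + 45478) = 10002*11779 = 117813558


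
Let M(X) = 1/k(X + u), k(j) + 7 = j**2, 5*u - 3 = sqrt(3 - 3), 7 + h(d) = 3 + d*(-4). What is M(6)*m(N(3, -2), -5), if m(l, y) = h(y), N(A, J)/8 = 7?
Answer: 200/457 ≈ 0.43764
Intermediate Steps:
N(A, J) = 56 (N(A, J) = 8*7 = 56)
h(d) = -4 - 4*d (h(d) = -7 + (3 + d*(-4)) = -7 + (3 - 4*d) = -4 - 4*d)
u = 3/5 (u = 3/5 + sqrt(3 - 3)/5 = 3/5 + sqrt(0)/5 = 3/5 + (1/5)*0 = 3/5 + 0 = 3/5 ≈ 0.60000)
k(j) = -7 + j**2
m(l, y) = -4 - 4*y
M(X) = 1/(-7 + (3/5 + X)**2) (M(X) = 1/(-7 + (X + 3/5)**2) = 1/(-7 + (3/5 + X)**2))
M(6)*m(N(3, -2), -5) = (25/(-175 + (3 + 5*6)**2))*(-4 - 4*(-5)) = (25/(-175 + (3 + 30)**2))*(-4 + 20) = (25/(-175 + 33**2))*16 = (25/(-175 + 1089))*16 = (25/914)*16 = 200/457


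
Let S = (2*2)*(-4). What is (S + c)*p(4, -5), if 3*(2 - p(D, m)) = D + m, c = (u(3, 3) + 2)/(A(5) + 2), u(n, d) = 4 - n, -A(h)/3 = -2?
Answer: -875/24 ≈ -36.458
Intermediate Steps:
A(h) = 6 (A(h) = -3*(-2) = 6)
S = -16 (S = 4*(-4) = -16)
c = 3/8 (c = ((4 - 1*3) + 2)/(6 + 2) = ((4 - 3) + 2)/8 = (1 + 2)*(⅛) = 3*(⅛) = 3/8 ≈ 0.37500)
p(D, m) = 2 - D/3 - m/3 (p(D, m) = 2 - (D + m)/3 = 2 + (-D/3 - m/3) = 2 - D/3 - m/3)
(S + c)*p(4, -5) = (-16 + 3/8)*(2 - ⅓*4 - ⅓*(-5)) = -125*(2 - 4/3 + 5/3)/8 = -125/8*7/3 = -875/24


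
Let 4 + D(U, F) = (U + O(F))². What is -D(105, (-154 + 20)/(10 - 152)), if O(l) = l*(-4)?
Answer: -51632805/5041 ≈ -10243.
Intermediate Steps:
O(l) = -4*l
D(U, F) = -4 + (U - 4*F)²
-D(105, (-154 + 20)/(10 - 152)) = -(-4 + (-1*105 + 4*((-154 + 20)/(10 - 152)))²) = -(-4 + (-105 + 4*(-134/(-142)))²) = -(-4 + (-105 + 4*(-134*(-1/142)))²) = -(-4 + (-105 + 4*(67/71))²) = -(-4 + (-105 + 268/71)²) = -(-4 + (-7187/71)²) = -(-4 + 51652969/5041) = -1*51632805/5041 = -51632805/5041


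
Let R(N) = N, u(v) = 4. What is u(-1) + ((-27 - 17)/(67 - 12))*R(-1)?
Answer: 24/5 ≈ 4.8000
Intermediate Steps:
u(-1) + ((-27 - 17)/(67 - 12))*R(-1) = 4 + ((-27 - 17)/(67 - 12))*(-1) = 4 - 44/55*(-1) = 4 - 44*1/55*(-1) = 4 - ⅘*(-1) = 4 + ⅘ = 24/5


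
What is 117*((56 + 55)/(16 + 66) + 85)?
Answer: 828477/82 ≈ 10103.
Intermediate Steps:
117*((56 + 55)/(16 + 66) + 85) = 117*(111/82 + 85) = 117*(7081/82) = 828477/82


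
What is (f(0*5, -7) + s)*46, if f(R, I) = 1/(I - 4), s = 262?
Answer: 132526/11 ≈ 12048.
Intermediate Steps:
f(R, I) = 1/(-4 + I)
(f(0*5, -7) + s)*46 = (1/(-4 - 7) + 262)*46 = (1/(-11) + 262)*46 = (-1/11 + 262)*46 = (2881/11)*46 = 132526/11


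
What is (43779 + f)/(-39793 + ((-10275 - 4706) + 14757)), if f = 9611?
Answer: -53390/40017 ≈ -1.3342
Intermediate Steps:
(43779 + f)/(-39793 + ((-10275 - 4706) + 14757)) = (43779 + 9611)/(-39793 + ((-10275 - 4706) + 14757)) = 53390/(-39793 + (-14981 + 14757)) = 53390/(-39793 - 224) = 53390/(-40017) = 53390*(-1/40017) = -53390/40017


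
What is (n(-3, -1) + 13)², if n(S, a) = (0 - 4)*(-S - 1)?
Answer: 25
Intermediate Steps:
n(S, a) = 4 + 4*S (n(S, a) = -4*(-1 - S) = 4 + 4*S)
(n(-3, -1) + 13)² = ((4 + 4*(-3)) + 13)² = ((4 - 12) + 13)² = (-8 + 13)² = 5² = 25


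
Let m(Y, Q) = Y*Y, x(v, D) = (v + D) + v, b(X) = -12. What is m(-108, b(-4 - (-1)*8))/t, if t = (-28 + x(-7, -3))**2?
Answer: 144/25 ≈ 5.7600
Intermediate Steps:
x(v, D) = D + 2*v (x(v, D) = (D + v) + v = D + 2*v)
m(Y, Q) = Y**2
t = 2025 (t = (-28 + (-3 + 2*(-7)))**2 = (-28 + (-3 - 14))**2 = (-28 - 17)**2 = (-45)**2 = 2025)
m(-108, b(-4 - (-1)*8))/t = (-108)**2/2025 = 11664*(1/2025) = 144/25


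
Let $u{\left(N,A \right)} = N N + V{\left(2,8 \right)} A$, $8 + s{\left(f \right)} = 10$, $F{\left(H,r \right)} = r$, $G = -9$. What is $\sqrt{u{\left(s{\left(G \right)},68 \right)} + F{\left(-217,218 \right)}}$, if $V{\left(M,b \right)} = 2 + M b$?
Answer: $\sqrt{1446} \approx 38.026$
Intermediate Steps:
$s{\left(f \right)} = 2$ ($s{\left(f \right)} = -8 + 10 = 2$)
$u{\left(N,A \right)} = N^{2} + 18 A$ ($u{\left(N,A \right)} = N N + \left(2 + 2 \cdot 8\right) A = N^{2} + \left(2 + 16\right) A = N^{2} + 18 A$)
$\sqrt{u{\left(s{\left(G \right)},68 \right)} + F{\left(-217,218 \right)}} = \sqrt{\left(2^{2} + 18 \cdot 68\right) + 218} = \sqrt{\left(4 + 1224\right) + 218} = \sqrt{1228 + 218} = \sqrt{1446}$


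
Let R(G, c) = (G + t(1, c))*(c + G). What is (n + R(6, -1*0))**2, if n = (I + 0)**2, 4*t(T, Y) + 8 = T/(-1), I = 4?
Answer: 5929/4 ≈ 1482.3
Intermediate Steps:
t(T, Y) = -2 - T/4 (t(T, Y) = -2 + (T/(-1))/4 = -2 + (T*(-1))/4 = -2 + (-T)/4 = -2 - T/4)
n = 16 (n = (4 + 0)**2 = 4**2 = 16)
R(G, c) = (-9/4 + G)*(G + c) (R(G, c) = (G + (-2 - 1/4*1))*(c + G) = (G + (-2 - 1/4))*(G + c) = (G - 9/4)*(G + c) = (-9/4 + G)*(G + c))
(n + R(6, -1*0))**2 = (16 + (6**2 - 9/4*6 - (-9)*0/4 + 6*(-1*0)))**2 = (16 + (36 - 27/2 - 9/4*0 + 6*0))**2 = (16 + (36 - 27/2 + 0 + 0))**2 = (16 + 45/2)**2 = (77/2)**2 = 5929/4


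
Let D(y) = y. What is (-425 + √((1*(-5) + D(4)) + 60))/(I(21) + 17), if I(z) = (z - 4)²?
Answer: -25/18 + √59/306 ≈ -1.3638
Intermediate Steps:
I(z) = (-4 + z)²
(-425 + √((1*(-5) + D(4)) + 60))/(I(21) + 17) = (-425 + √((1*(-5) + 4) + 60))/((-4 + 21)² + 17) = (-425 + √((-5 + 4) + 60))/(17² + 17) = (-425 + √(-1 + 60))/(289 + 17) = (-425 + √59)/306 = (-425 + √59)*(1/306) = -25/18 + √59/306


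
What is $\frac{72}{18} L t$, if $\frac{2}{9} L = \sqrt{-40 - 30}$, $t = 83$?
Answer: $1494 i \sqrt{70} \approx 12500.0 i$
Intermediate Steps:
$L = \frac{9 i \sqrt{70}}{2}$ ($L = \frac{9 \sqrt{-40 - 30}}{2} = \frac{9 \sqrt{-70}}{2} = \frac{9 i \sqrt{70}}{2} \approx 37.65 i$)
$\frac{72}{18} L t = \frac{72}{18} \frac{9 i \sqrt{70}}{2} \cdot 83 = 72 \cdot \frac{1}{18} \frac{9 i \sqrt{70}}{2} \cdot 83 = 4 \frac{9 i \sqrt{70}}{2} \cdot 83 = 18 i \sqrt{70} \cdot 83 = 1494 i \sqrt{70}$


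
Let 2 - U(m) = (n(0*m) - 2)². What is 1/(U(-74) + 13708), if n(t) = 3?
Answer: 1/13709 ≈ 7.2945e-5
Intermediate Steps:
U(m) = 1 (U(m) = 2 - (3 - 2)² = 2 - 1*1² = 2 - 1*1 = 2 - 1 = 1)
1/(U(-74) + 13708) = 1/(1 + 13708) = 1/13709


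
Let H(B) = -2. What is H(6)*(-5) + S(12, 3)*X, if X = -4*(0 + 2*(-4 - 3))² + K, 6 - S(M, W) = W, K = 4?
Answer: -2330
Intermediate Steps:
S(M, W) = 6 - W
X = -780 (X = -4*(0 + 2*(-4 - 3))² + 4 = -4*(0 + 2*(-7))² + 4 = -4*(0 - 14)² + 4 = -4*(-14)² + 4 = -4*196 + 4 = -784 + 4 = -780)
H(6)*(-5) + S(12, 3)*X = -2*(-5) + (6 - 1*3)*(-780) = 10 + (6 - 3)*(-780) = 10 + 3*(-780) = 10 - 2340 = -2330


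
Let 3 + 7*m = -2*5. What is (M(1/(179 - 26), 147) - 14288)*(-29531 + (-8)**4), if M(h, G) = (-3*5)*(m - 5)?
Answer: 2525593760/7 ≈ 3.6080e+8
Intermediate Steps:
m = -13/7 (m = -3/7 + (-2*5)/7 = -3/7 + (1/7)*(-10) = -3/7 - 10/7 = -13/7 ≈ -1.8571)
M(h, G) = 720/7 (M(h, G) = (-3*5)*(-13/7 - 5) = -15*(-48/7) = 720/7)
(M(1/(179 - 26), 147) - 14288)*(-29531 + (-8)**4) = (720/7 - 14288)*(-29531 + (-8)**4) = -99296*(-29531 + 4096)/7 = -99296/7*(-25435) = 2525593760/7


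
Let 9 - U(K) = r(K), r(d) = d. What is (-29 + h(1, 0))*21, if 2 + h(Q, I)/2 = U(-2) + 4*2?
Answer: 105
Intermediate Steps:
U(K) = 9 - K
h(Q, I) = 34 (h(Q, I) = -4 + 2*((9 - 1*(-2)) + 4*2) = -4 + 2*((9 + 2) + 8) = -4 + 2*(11 + 8) = -4 + 2*19 = -4 + 38 = 34)
(-29 + h(1, 0))*21 = (-29 + 34)*21 = 5*21 = 105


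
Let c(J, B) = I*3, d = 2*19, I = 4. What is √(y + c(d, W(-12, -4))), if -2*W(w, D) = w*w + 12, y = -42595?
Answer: I*√42583 ≈ 206.36*I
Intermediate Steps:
W(w, D) = -6 - w²/2 (W(w, D) = -(w*w + 12)/2 = -(w² + 12)/2 = -(12 + w²)/2 = -6 - w²/2)
d = 38
c(J, B) = 12 (c(J, B) = 4*3 = 12)
√(y + c(d, W(-12, -4))) = √(-42595 + 12) = √(-42583) = I*√42583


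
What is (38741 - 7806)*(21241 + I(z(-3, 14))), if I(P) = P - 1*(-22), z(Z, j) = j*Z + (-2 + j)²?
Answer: 660926275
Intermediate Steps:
z(Z, j) = (-2 + j)² + Z*j (z(Z, j) = Z*j + (-2 + j)² = (-2 + j)² + Z*j)
I(P) = 22 + P (I(P) = P + 22 = 22 + P)
(38741 - 7806)*(21241 + I(z(-3, 14))) = (38741 - 7806)*(21241 + (22 + ((-2 + 14)² - 3*14))) = 30935*(21241 + (22 + (12² - 42))) = 30935*(21241 + (22 + (144 - 42))) = 30935*(21241 + (22 + 102)) = 30935*(21241 + 124) = 30935*21365 = 660926275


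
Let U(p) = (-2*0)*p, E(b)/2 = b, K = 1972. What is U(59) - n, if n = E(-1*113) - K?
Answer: 2198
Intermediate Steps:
E(b) = 2*b
U(p) = 0 (U(p) = 0*p = 0)
n = -2198 (n = 2*(-1*113) - 1*1972 = 2*(-113) - 1972 = -226 - 1972 = -2198)
U(59) - n = 0 - 1*(-2198) = 0 + 2198 = 2198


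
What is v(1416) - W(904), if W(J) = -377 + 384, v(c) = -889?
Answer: -896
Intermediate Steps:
W(J) = 7
v(1416) - W(904) = -889 - 1*7 = -889 - 7 = -896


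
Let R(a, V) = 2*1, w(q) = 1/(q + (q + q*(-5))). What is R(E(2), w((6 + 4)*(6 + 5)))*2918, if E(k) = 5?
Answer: 5836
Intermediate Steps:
w(q) = -1/(3*q) (w(q) = 1/(q + (q - 5*q)) = 1/(q - 4*q) = 1/(-3*q) = -1/(3*q))
R(a, V) = 2
R(E(2), w((6 + 4)*(6 + 5)))*2918 = 2*2918 = 5836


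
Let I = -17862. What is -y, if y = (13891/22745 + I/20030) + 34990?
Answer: -1594069839204/45558235 ≈ -34990.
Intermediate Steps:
y = 1594069839204/45558235 (y = (13891/22745 - 17862/20030) + 34990 = (13891*(1/22745) - 17862*1/20030) + 34990 = (13891/22745 - 8931/10015) + 34990 = -12803446/45558235 + 34990 = 1594069839204/45558235 ≈ 34990.)
-y = -1*1594069839204/45558235 = -1594069839204/45558235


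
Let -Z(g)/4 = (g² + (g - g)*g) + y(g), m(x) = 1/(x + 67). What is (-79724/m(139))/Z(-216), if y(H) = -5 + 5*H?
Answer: 4105786/45571 ≈ 90.096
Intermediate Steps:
m(x) = 1/(67 + x)
Z(g) = 20 - 20*g - 4*g² (Z(g) = -4*((g² + (g - g)*g) + (-5 + 5*g)) = -4*((g² + 0*g) + (-5 + 5*g)) = -4*((g² + 0) + (-5 + 5*g)) = -4*(g² + (-5 + 5*g)) = -4*(-5 + g² + 5*g) = 20 - 20*g - 4*g²)
(-79724/m(139))/Z(-216) = (-79724/(1/(67 + 139)))/(20 - 20*(-216) - 4*(-216)²) = (-79724/(1/206))/(20 + 4320 - 4*46656) = (-79724/1/206)/(20 + 4320 - 186624) = -79724*206/(-182284) = -16423144*(-1/182284) = 4105786/45571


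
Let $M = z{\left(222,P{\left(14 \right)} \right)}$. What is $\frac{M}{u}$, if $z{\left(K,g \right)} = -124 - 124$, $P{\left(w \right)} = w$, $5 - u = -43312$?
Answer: $- \frac{248}{43317} \approx -0.0057252$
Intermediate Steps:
$u = 43317$ ($u = 5 - -43312 = 5 + 43312 = 43317$)
$z{\left(K,g \right)} = -248$ ($z{\left(K,g \right)} = -124 - 124 = -248$)
$M = -248$
$\frac{M}{u} = - \frac{248}{43317}$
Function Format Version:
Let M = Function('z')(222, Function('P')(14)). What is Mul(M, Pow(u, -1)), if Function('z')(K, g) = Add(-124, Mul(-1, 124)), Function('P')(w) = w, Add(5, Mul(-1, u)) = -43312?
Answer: Rational(-248, 43317) ≈ -0.0057252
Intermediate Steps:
u = 43317 (u = Add(5, Mul(-1, -43312)) = Add(5, 43312) = 43317)
Function('z')(K, g) = -248 (Function('z')(K, g) = Add(-124, -124) = -248)
M = -248
Mul(M, Pow(u, -1)) = Mul(-248, Pow(43317, -1)) = Mul(-248, Rational(1, 43317)) = Rational(-248, 43317)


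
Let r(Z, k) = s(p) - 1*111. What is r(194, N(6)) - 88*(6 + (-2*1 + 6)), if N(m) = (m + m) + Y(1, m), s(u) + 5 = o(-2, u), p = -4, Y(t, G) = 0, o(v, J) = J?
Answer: -1000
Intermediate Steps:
s(u) = -5 + u
N(m) = 2*m (N(m) = (m + m) + 0 = 2*m + 0 = 2*m)
r(Z, k) = -120 (r(Z, k) = (-5 - 4) - 1*111 = -9 - 111 = -120)
r(194, N(6)) - 88*(6 + (-2*1 + 6)) = -120 - 88*(6 + (-2*1 + 6)) = -120 - 88*(6 + (-2 + 6)) = -120 - 88*(6 + 4) = -120 - 88*10 = -120 - 1*880 = -120 - 880 = -1000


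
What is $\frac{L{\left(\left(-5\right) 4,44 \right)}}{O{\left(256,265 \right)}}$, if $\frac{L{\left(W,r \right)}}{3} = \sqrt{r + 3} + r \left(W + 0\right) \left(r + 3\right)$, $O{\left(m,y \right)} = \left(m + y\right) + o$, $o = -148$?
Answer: $- \frac{124080}{373} + \frac{3 \sqrt{47}}{373} \approx -332.6$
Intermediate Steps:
$O{\left(m,y \right)} = -148 + m + y$ ($O{\left(m,y \right)} = \left(m + y\right) - 148 = -148 + m + y$)
$L{\left(W,r \right)} = 3 \sqrt{3 + r} + 3 W r \left(3 + r\right)$ ($L{\left(W,r \right)} = 3 \left(\sqrt{r + 3} + r \left(W + 0\right) \left(r + 3\right)\right) = 3 \left(\sqrt{3 + r} + r W \left(3 + r\right)\right) = 3 \left(\sqrt{3 + r} + W r \left(3 + r\right)\right) = 3 \sqrt{3 + r} + 3 W r \left(3 + r\right)$)
$\frac{L{\left(\left(-5\right) 4,44 \right)}}{O{\left(256,265 \right)}} = \frac{3 \sqrt{3 + 44} + 3 \left(\left(-5\right) 4\right) 44^{2} + 9 \left(\left(-5\right) 4\right) 44}{-148 + 256 + 265} = \frac{3 \sqrt{47} + 3 \left(-20\right) 1936 + 9 \left(-20\right) 44}{373} = \left(3 \sqrt{47} - 116160 - 7920\right) \frac{1}{373} = \left(-124080 + 3 \sqrt{47}\right) \frac{1}{373} = - \frac{124080}{373} + \frac{3 \sqrt{47}}{373}$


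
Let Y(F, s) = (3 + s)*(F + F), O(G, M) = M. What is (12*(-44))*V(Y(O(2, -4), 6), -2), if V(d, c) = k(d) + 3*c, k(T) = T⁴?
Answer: -14189392800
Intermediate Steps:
Y(F, s) = 2*F*(3 + s) (Y(F, s) = (3 + s)*(2*F) = 2*F*(3 + s))
V(d, c) = d⁴ + 3*c
(12*(-44))*V(Y(O(2, -4), 6), -2) = (12*(-44))*((2*(-4)*(3 + 6))⁴ + 3*(-2)) = -528*((2*(-4)*9)⁴ - 6) = -528*((-72)⁴ - 6) = -528*(26873856 - 6) = -528*26873850 = -14189392800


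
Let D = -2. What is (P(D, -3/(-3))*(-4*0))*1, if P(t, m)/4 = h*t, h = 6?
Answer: 0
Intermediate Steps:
P(t, m) = 24*t (P(t, m) = 4*(6*t) = 24*t)
(P(D, -3/(-3))*(-4*0))*1 = ((24*(-2))*(-4*0))*1 = -48*0*1 = 0*1 = 0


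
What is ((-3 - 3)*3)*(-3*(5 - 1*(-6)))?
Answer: 594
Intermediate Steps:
((-3 - 3)*3)*(-3*(5 - 1*(-6))) = (-6*3)*(-3*(5 + 6)) = -(-54)*11 = -18*(-33) = 594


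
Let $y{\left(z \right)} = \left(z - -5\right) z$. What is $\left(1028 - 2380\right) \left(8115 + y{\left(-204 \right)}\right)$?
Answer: $-65857272$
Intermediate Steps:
$y{\left(z \right)} = z \left(5 + z\right)$ ($y{\left(z \right)} = \left(z + 5\right) z = \left(5 + z\right) z = z \left(5 + z\right)$)
$\left(1028 - 2380\right) \left(8115 + y{\left(-204 \right)}\right) = \left(1028 - 2380\right) \left(8115 - 204 \left(5 - 204\right)\right) = - 1352 \left(8115 - -40596\right) = - 1352 \left(8115 + 40596\right) = \left(-1352\right) 48711 = -65857272$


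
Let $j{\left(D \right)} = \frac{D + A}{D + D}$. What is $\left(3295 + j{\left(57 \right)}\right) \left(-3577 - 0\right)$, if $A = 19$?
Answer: $- \frac{35365799}{3} \approx -1.1789 \cdot 10^{7}$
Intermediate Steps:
$j{\left(D \right)} = \frac{19 + D}{2 D}$ ($j{\left(D \right)} = \frac{D + 19}{D + D} = \frac{19 + D}{2 D}$)
$\left(3295 + j{\left(57 \right)}\right) \left(-3577 - 0\right) = \left(3295 + \frac{19 + 57}{2 \cdot 57}\right) \left(-3577 - 0\right) = \left(3295 + \frac{1}{2} \cdot \frac{1}{57} \cdot 76\right) \left(-3577 + 0\right) = \left(3295 + \frac{2}{3}\right) \left(-3577\right) = \frac{9887}{3} \left(-3577\right) = - \frac{35365799}{3}$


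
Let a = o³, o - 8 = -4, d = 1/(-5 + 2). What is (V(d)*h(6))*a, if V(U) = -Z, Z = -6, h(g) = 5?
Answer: 1920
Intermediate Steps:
d = -⅓ (d = 1/(-3) = -⅓ ≈ -0.33333)
o = 4 (o = 8 - 4 = 4)
V(U) = 6 (V(U) = -1*(-6) = 6)
a = 64 (a = 4³ = 64)
(V(d)*h(6))*a = (6*5)*64 = 30*64 = 1920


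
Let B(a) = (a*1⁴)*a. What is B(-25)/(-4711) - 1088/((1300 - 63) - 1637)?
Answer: 304723/117775 ≈ 2.5873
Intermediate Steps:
B(a) = a² (B(a) = (a*1)*a = a*a = a²)
B(-25)/(-4711) - 1088/((1300 - 63) - 1637) = (-25)²/(-4711) - 1088/((1300 - 63) - 1637) = 625*(-1/4711) - 1088/(1237 - 1637) = -625/4711 - 1088/(-400) = -625/4711 - 1088*(-1/400) = -625/4711 + 68/25 = 304723/117775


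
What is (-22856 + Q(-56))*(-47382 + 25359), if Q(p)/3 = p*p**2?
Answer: 12106131192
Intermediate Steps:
Q(p) = 3*p**3 (Q(p) = 3*(p*p**2) = 3*p**3)
(-22856 + Q(-56))*(-47382 + 25359) = (-22856 + 3*(-56)**3)*(-47382 + 25359) = (-22856 + 3*(-175616))*(-22023) = (-22856 - 526848)*(-22023) = -549704*(-22023) = 12106131192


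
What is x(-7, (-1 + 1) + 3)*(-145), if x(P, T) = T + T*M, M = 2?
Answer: -1305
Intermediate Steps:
x(P, T) = 3*T (x(P, T) = T + T*2 = T + 2*T = 3*T)
x(-7, (-1 + 1) + 3)*(-145) = (3*((-1 + 1) + 3))*(-145) = (3*(0 + 3))*(-145) = (3*3)*(-145) = 9*(-145) = -1305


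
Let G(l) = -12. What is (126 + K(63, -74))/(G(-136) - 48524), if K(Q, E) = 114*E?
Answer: 4155/24268 ≈ 0.17121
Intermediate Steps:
(126 + K(63, -74))/(G(-136) - 48524) = (126 + 114*(-74))/(-12 - 48524) = (126 - 8436)/(-48536) = -8310*(-1/48536) = 4155/24268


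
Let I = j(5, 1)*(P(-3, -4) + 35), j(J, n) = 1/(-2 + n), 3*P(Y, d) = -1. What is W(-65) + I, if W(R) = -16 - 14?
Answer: -194/3 ≈ -64.667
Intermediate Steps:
P(Y, d) = -⅓ (P(Y, d) = (⅓)*(-1) = -⅓)
I = -104/3 (I = (-⅓ + 35)/(-2 + 1) = (104/3)/(-1) = -1*104/3 = -104/3 ≈ -34.667)
W(R) = -30
W(-65) + I = -30 - 104/3 = -194/3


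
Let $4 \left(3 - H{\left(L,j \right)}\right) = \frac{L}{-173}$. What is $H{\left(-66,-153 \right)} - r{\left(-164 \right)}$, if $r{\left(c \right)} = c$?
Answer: $\frac{57749}{346} \approx 166.9$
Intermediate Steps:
$H{\left(L,j \right)} = 3 + \frac{L}{692}$ ($H{\left(L,j \right)} = 3 - \frac{L \frac{1}{-173}}{4} = 3 - \frac{L \left(- \frac{1}{173}\right)}{4} = 3 - \frac{\left(- \frac{1}{173}\right) L}{4} = 3 + \frac{L}{692}$)
$H{\left(-66,-153 \right)} - r{\left(-164 \right)} = \left(3 + \frac{1}{692} \left(-66\right)\right) - -164 = \left(3 - \frac{33}{346}\right) + 164 = \frac{1005}{346} + 164 = \frac{57749}{346}$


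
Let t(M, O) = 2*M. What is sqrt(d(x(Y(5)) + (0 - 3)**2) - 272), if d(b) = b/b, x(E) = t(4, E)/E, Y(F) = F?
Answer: I*sqrt(271) ≈ 16.462*I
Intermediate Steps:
x(E) = 8/E (x(E) = (2*4)/E = 8/E)
d(b) = 1
sqrt(d(x(Y(5)) + (0 - 3)**2) - 272) = sqrt(1 - 272) = sqrt(-271) = I*sqrt(271)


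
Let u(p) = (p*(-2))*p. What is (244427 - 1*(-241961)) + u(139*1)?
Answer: 447746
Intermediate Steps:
u(p) = -2*p² (u(p) = (-2*p)*p = -2*p²)
(244427 - 1*(-241961)) + u(139*1) = (244427 - 1*(-241961)) - 2*(139*1)² = (244427 + 241961) - 2*139² = 486388 - 2*19321 = 486388 - 38642 = 447746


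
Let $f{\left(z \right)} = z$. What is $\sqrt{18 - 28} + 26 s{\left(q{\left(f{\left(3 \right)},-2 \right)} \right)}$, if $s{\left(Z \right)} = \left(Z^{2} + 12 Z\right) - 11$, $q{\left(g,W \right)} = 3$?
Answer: $884 + i \sqrt{10} \approx 884.0 + 3.1623 i$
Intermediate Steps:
$s{\left(Z \right)} = -11 + Z^{2} + 12 Z$
$\sqrt{18 - 28} + 26 s{\left(q{\left(f{\left(3 \right)},-2 \right)} \right)} = \sqrt{18 - 28} + 26 \left(-11 + 3^{2} + 12 \cdot 3\right) = \sqrt{-10} + 26 \left(-11 + 9 + 36\right) = i \sqrt{10} + 26 \cdot 34 = i \sqrt{10} + 884 = 884 + i \sqrt{10}$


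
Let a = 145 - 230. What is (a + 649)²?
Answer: 318096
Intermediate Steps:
a = -85
(a + 649)² = (-85 + 649)² = 564² = 318096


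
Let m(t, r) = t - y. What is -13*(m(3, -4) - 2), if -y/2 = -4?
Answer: 91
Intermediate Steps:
y = 8 (y = -2*(-4) = 8)
m(t, r) = -8 + t (m(t, r) = t - 1*8 = t - 8 = -8 + t)
-13*(m(3, -4) - 2) = -13*((-8 + 3) - 2) = -13*(-5 - 2) = -13*(-7) = 91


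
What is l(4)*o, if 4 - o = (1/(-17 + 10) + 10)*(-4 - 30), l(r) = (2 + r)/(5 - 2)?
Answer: 4748/7 ≈ 678.29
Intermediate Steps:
l(r) = ⅔ + r/3 (l(r) = (2 + r)/3 = (2 + r)*(⅓) = ⅔ + r/3)
o = 2374/7 (o = 4 - (1/(-17 + 10) + 10)*(-4 - 30) = 4 - (1/(-7) + 10)*(-34) = 4 - (-⅐ + 10)*(-34) = 4 - 69*(-34)/7 = 4 - 1*(-2346/7) = 4 + 2346/7 = 2374/7 ≈ 339.14)
l(4)*o = (⅔ + (⅓)*4)*(2374/7) = (⅔ + 4/3)*(2374/7) = 2*(2374/7) = 4748/7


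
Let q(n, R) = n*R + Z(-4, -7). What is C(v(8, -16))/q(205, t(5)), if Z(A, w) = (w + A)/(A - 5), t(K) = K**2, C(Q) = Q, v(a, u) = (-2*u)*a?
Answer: 288/5767 ≈ 0.049939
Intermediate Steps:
v(a, u) = -2*a*u
Z(A, w) = (A + w)/(-5 + A)
q(n, R) = 11/9 + R*n (q(n, R) = n*R + (-4 - 7)/(-5 - 4) = R*n - 11/(-9) = R*n - 1/9*(-11) = R*n + 11/9 = 11/9 + R*n)
C(v(8, -16))/q(205, t(5)) = (-2*8*(-16))/(11/9 + 5**2*205) = 256/(11/9 + 25*205) = 256/(11/9 + 5125) = 256/(46136/9) = 256*(9/46136) = 288/5767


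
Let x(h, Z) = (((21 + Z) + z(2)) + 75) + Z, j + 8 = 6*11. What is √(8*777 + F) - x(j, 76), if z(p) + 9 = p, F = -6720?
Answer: -241 + 6*I*√14 ≈ -241.0 + 22.45*I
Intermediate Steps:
z(p) = -9 + p
j = 58 (j = -8 + 6*11 = -8 + 66 = 58)
x(h, Z) = 89 + 2*Z (x(h, Z) = (((21 + Z) + (-9 + 2)) + 75) + Z = (((21 + Z) - 7) + 75) + Z = ((14 + Z) + 75) + Z = (89 + Z) + Z = 89 + 2*Z)
√(8*777 + F) - x(j, 76) = √(8*777 - 6720) - (89 + 2*76) = √(6216 - 6720) - (89 + 152) = √(-504) - 1*241 = 6*I*√14 - 241 = -241 + 6*I*√14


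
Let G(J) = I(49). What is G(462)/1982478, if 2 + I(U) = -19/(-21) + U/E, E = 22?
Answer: 523/915904836 ≈ 5.7102e-7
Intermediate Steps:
I(U) = -23/21 + U/22 (I(U) = -2 + (-19/(-21) + U/22) = -2 + (-19*(-1/21) + U*(1/22)) = -2 + (19/21 + U/22) = -23/21 + U/22)
G(J) = 523/462 (G(J) = -23/21 + (1/22)*49 = -23/21 + 49/22 = 523/462)
G(462)/1982478 = (523/462)/1982478 = (523/462)*(1/1982478) = 523/915904836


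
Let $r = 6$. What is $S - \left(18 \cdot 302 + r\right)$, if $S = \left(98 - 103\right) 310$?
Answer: $-6992$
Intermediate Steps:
$S = -1550$ ($S = \left(-5\right) 310 = -1550$)
$S - \left(18 \cdot 302 + r\right) = -1550 - \left(18 \cdot 302 + 6\right) = -1550 - \left(5436 + 6\right) = -1550 - 5442 = -6992$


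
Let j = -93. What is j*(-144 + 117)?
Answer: 2511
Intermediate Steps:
j*(-144 + 117) = -93*(-144 + 117) = -93*(-27) = 2511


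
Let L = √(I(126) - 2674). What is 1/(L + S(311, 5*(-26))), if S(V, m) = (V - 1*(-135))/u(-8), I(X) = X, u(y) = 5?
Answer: 1115/131308 - 175*I*√13/131308 ≈ 0.0084915 - 0.0048053*I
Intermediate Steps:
S(V, m) = 27 + V/5 (S(V, m) = (V - 1*(-135))/5 = (V + 135)*(⅕) = (135 + V)*(⅕) = 27 + V/5)
L = 14*I*√13 (L = √(126 - 2674) = √(-2548) = 14*I*√13 ≈ 50.478*I)
1/(L + S(311, 5*(-26))) = 1/(14*I*√13 + (27 + (⅕)*311)) = 1/(14*I*√13 + (27 + 311/5)) = 1/(14*I*√13 + 446/5) = 1/(446/5 + 14*I*√13)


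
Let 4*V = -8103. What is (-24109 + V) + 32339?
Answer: 24817/4 ≈ 6204.3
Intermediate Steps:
V = -8103/4 (V = (¼)*(-8103) = -8103/4 ≈ -2025.8)
(-24109 + V) + 32339 = (-24109 - 8103/4) + 32339 = -104539/4 + 32339 = 24817/4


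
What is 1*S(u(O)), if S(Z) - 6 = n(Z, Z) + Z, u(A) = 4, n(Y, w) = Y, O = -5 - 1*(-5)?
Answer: 14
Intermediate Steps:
O = 0 (O = -5 + 5 = 0)
S(Z) = 6 + 2*Z (S(Z) = 6 + (Z + Z) = 6 + 2*Z)
1*S(u(O)) = 1*(6 + 2*4) = 1*(6 + 8) = 1*14 = 14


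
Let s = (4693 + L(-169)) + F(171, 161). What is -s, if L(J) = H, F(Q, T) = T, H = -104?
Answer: -4750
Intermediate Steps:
L(J) = -104
s = 4750 (s = (4693 - 104) + 161 = 4589 + 161 = 4750)
-s = -1*4750 = -4750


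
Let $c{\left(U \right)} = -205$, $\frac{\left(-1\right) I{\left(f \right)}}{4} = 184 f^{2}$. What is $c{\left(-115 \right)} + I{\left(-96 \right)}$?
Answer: $-6783181$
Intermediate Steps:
$I{\left(f \right)} = - 736 f^{2}$ ($I{\left(f \right)} = - 4 \cdot 184 f^{2} = - 736 f^{2}$)
$c{\left(-115 \right)} + I{\left(-96 \right)} = -205 - 736 \left(-96\right)^{2} = -205 - 6782976 = -6783181$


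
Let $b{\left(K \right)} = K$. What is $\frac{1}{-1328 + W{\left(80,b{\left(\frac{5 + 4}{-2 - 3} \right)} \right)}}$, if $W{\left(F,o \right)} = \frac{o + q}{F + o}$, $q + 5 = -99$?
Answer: $- \frac{17}{22599} \approx -0.00075225$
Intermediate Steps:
$q = -104$ ($q = -5 - 99 = -104$)
$W{\left(F,o \right)} = \frac{-104 + o}{F + o}$ ($W{\left(F,o \right)} = \frac{o - 104}{F + o} = \frac{-104 + o}{F + o}$)
$\frac{1}{-1328 + W{\left(80,b{\left(\frac{5 + 4}{-2 - 3} \right)} \right)}} = \frac{1}{-1328 + \frac{-104 + \frac{5 + 4}{-2 - 3}}{80 + \frac{5 + 4}{-2 - 3}}} = \frac{1}{-1328 + \frac{-104 + \frac{9}{-5}}{80 + \frac{9}{-5}}} = \frac{1}{-1328 + \frac{-104 + 9 \left(- \frac{1}{5}\right)}{80 + 9 \left(- \frac{1}{5}\right)}} = \frac{1}{-1328 + \frac{-104 - \frac{9}{5}}{80 - \frac{9}{5}}} = \frac{1}{-1328 + \frac{1}{\frac{391}{5}} \left(- \frac{529}{5}\right)} = \frac{1}{-1328 + \frac{5}{391} \left(- \frac{529}{5}\right)} = \frac{1}{-1328 - \frac{23}{17}} = \frac{1}{- \frac{22599}{17}} = - \frac{17}{22599}$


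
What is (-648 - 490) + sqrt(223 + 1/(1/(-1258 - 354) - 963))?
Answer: -1138 + sqrt(537385630565643)/1552357 ≈ -1123.1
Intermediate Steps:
(-648 - 490) + sqrt(223 + 1/(1/(-1258 - 354) - 963)) = -1138 + sqrt(223 + 1/(1/(-1612) - 963)) = -1138 + sqrt(223 + 1/(-1/1612 - 963)) = -1138 + sqrt(223 + 1/(-1552357/1612)) = -1138 + sqrt(223 - 1612/1552357) = -1138 + sqrt(346173999/1552357) = -1138 + sqrt(537385630565643)/1552357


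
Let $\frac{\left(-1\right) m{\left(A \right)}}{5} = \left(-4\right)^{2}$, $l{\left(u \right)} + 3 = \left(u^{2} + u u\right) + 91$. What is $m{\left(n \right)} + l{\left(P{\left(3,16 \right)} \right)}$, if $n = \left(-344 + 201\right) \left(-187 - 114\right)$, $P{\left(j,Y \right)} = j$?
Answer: $26$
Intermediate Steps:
$n = 43043$ ($n = \left(-143\right) \left(-301\right) = 43043$)
$l{\left(u \right)} = 88 + 2 u^{2}$ ($l{\left(u \right)} = -3 + \left(\left(u^{2} + u u\right) + 91\right) = -3 + \left(\left(u^{2} + u^{2}\right) + 91\right) = -3 + \left(2 u^{2} + 91\right) = -3 + \left(91 + 2 u^{2}\right) = 88 + 2 u^{2}$)
$m{\left(A \right)} = -80$ ($m{\left(A \right)} = - 5 \left(-4\right)^{2} = \left(-5\right) 16 = -80$)
$m{\left(n \right)} + l{\left(P{\left(3,16 \right)} \right)} = -80 + \left(88 + 2 \cdot 3^{2}\right) = -80 + \left(88 + 2 \cdot 9\right) = -80 + \left(88 + 18\right) = -80 + 106 = 26$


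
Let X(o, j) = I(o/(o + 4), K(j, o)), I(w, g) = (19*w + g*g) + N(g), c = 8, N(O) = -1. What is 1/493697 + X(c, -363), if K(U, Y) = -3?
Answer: 30609217/1481091 ≈ 20.667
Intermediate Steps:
I(w, g) = -1 + g² + 19*w (I(w, g) = (19*w + g*g) - 1 = (19*w + g²) - 1 = (g² + 19*w) - 1 = -1 + g² + 19*w)
X(o, j) = 8 + 19*o/(4 + o) (X(o, j) = -1 + (-3)² + 19*(o/(o + 4)) = -1 + 9 + 19*(o/(4 + o)) = -1 + 9 + 19*o/(4 + o) = 8 + 19*o/(4 + o))
1/493697 + X(c, -363) = 1/493697 + (32 + 27*8)/(4 + 8) = 1/493697 + (32 + 216)/12 = 1/493697 + (1/12)*248 = 1/493697 + 62/3 = 30609217/1481091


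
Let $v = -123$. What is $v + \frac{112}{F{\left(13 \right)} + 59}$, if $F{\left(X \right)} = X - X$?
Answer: $- \frac{7145}{59} \approx -121.1$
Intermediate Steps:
$F{\left(X \right)} = 0$
$v + \frac{112}{F{\left(13 \right)} + 59} = -123 + \frac{112}{0 + 59} = -123 + \frac{112}{59} = - \frac{7145}{59}$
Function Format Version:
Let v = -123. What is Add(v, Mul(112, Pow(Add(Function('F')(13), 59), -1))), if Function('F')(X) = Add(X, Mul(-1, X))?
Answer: Rational(-7145, 59) ≈ -121.10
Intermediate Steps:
Function('F')(X) = 0
Add(v, Mul(112, Pow(Add(Function('F')(13), 59), -1))) = Add(-123, Mul(112, Pow(Add(0, 59), -1))) = Add(-123, Mul(112, Pow(59, -1))) = Add(-123, Mul(112, Rational(1, 59))) = Add(-123, Rational(112, 59)) = Rational(-7145, 59)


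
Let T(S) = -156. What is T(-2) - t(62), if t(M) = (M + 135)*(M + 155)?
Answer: -42905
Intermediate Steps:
t(M) = (135 + M)*(155 + M)
T(-2) - t(62) = -156 - (20925 + 62² + 290*62) = -156 - (20925 + 3844 + 17980) = -156 - 1*42749 = -156 - 42749 = -42905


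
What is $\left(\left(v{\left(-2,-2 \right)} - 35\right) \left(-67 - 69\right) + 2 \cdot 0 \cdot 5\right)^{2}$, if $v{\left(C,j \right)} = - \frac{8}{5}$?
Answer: $\frac{619412544}{25} \approx 2.4777 \cdot 10^{7}$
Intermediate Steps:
$v{\left(C,j \right)} = - \frac{8}{5}$ ($v{\left(C,j \right)} = \left(-8\right) \frac{1}{5} = - \frac{8}{5}$)
$\left(\left(v{\left(-2,-2 \right)} - 35\right) \left(-67 - 69\right) + 2 \cdot 0 \cdot 5\right)^{2} = \left(\left(- \frac{8}{5} - 35\right) \left(-67 - 69\right) + 2 \cdot 0 \cdot 5\right)^{2} = \left(\left(- \frac{183}{5}\right) \left(-136\right) + 0 \cdot 5\right)^{2} = \left(\frac{24888}{5} + 0\right)^{2} = \left(\frac{24888}{5}\right)^{2} = \frac{619412544}{25}$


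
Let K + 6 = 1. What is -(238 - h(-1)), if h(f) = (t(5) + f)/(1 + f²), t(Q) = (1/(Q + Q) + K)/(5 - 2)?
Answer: -14359/60 ≈ -239.32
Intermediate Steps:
K = -5 (K = -6 + 1 = -5)
t(Q) = -5/3 + 1/(6*Q) (t(Q) = (1/(Q + Q) - 5)/(5 - 2) = (1/(2*Q) - 5)/3 = (1/(2*Q) - 5)*(⅓) = (-5 + 1/(2*Q))*(⅓) = -5/3 + 1/(6*Q))
h(f) = (-49/30 + f)/(1 + f²) (h(f) = ((⅙)*(1 - 10*5)/5 + f)/(1 + f²) = ((⅙)*(⅕)*(1 - 50) + f)/(1 + f²) = ((⅙)*(⅕)*(-49) + f)/(1 + f²) = (-49/30 + f)/(1 + f²))
-(238 - h(-1)) = -(238 - (-49/30 - 1)/(1 + (-1)²)) = -(238 - (-79)/((1 + 1)*30)) = -(238 - (-79)/(2*30)) = -(238 - 1*(-79/60)) = -(238 + 79/60) = -1*14359/60 = -14359/60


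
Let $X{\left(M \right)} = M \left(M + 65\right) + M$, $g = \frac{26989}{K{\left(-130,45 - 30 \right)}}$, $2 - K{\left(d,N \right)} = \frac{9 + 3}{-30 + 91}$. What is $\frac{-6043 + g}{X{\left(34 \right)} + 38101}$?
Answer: $\frac{981599}{4565110} \approx 0.21502$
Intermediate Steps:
$K{\left(d,N \right)} = \frac{110}{61}$ ($K{\left(d,N \right)} = 2 - \frac{9 + 3}{-30 + 91} = 2 - \frac{12}{61} = \frac{110}{61}$)
$g = \frac{1646329}{110}$ ($g = \frac{26989}{\frac{110}{61}} = 26989 \cdot \frac{61}{110} = \frac{1646329}{110} \approx 14967.0$)
$X{\left(M \right)} = M + M \left(65 + M\right)$ ($X{\left(M \right)} = M \left(65 + M\right) + M = M + M \left(65 + M\right)$)
$\frac{-6043 + g}{X{\left(34 \right)} + 38101} = \frac{-6043 + \frac{1646329}{110}}{34 \left(66 + 34\right) + 38101} = \frac{981599}{110 \left(34 \cdot 100 + 38101\right)} = \frac{981599}{110 \left(3400 + 38101\right)} = \frac{981599}{110 \cdot 41501} = \frac{981599}{110} \cdot \frac{1}{41501} = \frac{981599}{4565110}$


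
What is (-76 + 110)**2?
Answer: 1156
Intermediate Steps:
(-76 + 110)**2 = 34**2 = 1156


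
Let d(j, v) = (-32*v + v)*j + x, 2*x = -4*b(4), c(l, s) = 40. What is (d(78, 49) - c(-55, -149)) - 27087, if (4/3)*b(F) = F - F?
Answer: -145609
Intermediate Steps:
b(F) = 0 (b(F) = 3*(F - F)/4 = (¾)*0 = 0)
x = 0 (x = (-4*0)/2 = (½)*0 = 0)
d(j, v) = -31*j*v (d(j, v) = (-32*v + v)*j + 0 = (-31*v)*j + 0 = -31*j*v + 0 = -31*j*v)
(d(78, 49) - c(-55, -149)) - 27087 = (-31*78*49 - 1*40) - 27087 = (-118482 - 40) - 27087 = -118522 - 27087 = -145609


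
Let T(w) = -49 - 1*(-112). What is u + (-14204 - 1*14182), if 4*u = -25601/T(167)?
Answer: -7178873/252 ≈ -28488.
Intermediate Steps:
T(w) = 63 (T(w) = -49 + 112 = 63)
u = -25601/252 (u = (-25601/63)/4 = (-25601*1/63)/4 = (¼)*(-25601/63) = -25601/252 ≈ -101.59)
u + (-14204 - 1*14182) = -25601/252 + (-14204 - 1*14182) = -25601/252 + (-14204 - 14182) = -25601/252 - 28386 = -7178873/252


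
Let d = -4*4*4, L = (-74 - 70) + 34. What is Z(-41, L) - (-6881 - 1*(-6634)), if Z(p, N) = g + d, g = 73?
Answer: 256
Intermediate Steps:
L = -110 (L = -144 + 34 = -110)
d = -64 (d = -16*4 = -64)
Z(p, N) = 9 (Z(p, N) = 73 - 64 = 9)
Z(-41, L) - (-6881 - 1*(-6634)) = 9 - (-6881 - 1*(-6634)) = 9 - (-6881 + 6634) = 9 - 1*(-247) = 9 + 247 = 256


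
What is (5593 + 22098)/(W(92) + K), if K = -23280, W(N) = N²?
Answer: -27691/14816 ≈ -1.8690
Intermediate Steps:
(5593 + 22098)/(W(92) + K) = (5593 + 22098)/(92² - 23280) = 27691/(8464 - 23280) = 27691/(-14816) = 27691*(-1/14816) = -27691/14816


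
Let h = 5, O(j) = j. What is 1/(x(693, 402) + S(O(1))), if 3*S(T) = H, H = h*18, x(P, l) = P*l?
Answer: 1/278616 ≈ 3.5892e-6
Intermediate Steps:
H = 90 (H = 5*18 = 90)
S(T) = 30 (S(T) = (1/3)*90 = 30)
1/(x(693, 402) + S(O(1))) = 1/(693*402 + 30) = 1/(278586 + 30) = 1/278616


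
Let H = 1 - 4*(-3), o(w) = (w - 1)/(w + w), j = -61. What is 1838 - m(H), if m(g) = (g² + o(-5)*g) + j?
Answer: 8611/5 ≈ 1722.2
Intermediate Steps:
o(w) = (-1 + w)/(2*w) (o(w) = (-1 + w)/((2*w)) = (-1 + w)*(1/(2*w)) = (-1 + w)/(2*w))
H = 13 (H = 1 + 12 = 13)
m(g) = -61 + g² + 3*g/5 (m(g) = (g² + ((½)*(-1 - 5)/(-5))*g) - 61 = (g² + ((½)*(-⅕)*(-6))*g) - 61 = (g² + 3*g/5) - 61 = -61 + g² + 3*g/5)
1838 - m(H) = 1838 - (-61 + 13² + (⅗)*13) = 1838 - (-61 + 169 + 39/5) = 1838 - 1*579/5 = 1838 - 579/5 = 8611/5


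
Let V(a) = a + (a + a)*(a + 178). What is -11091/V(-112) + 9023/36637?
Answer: 540747575/545744752 ≈ 0.99084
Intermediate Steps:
V(a) = a + 2*a*(178 + a) (V(a) = a + (2*a)*(178 + a) = a + 2*a*(178 + a))
-11091/V(-112) + 9023/36637 = -11091*(-1/(112*(357 + 2*(-112)))) + 9023/36637 = -11091*(-1/(112*(357 - 224))) + 9023*(1/36637) = -11091/((-112*133)) + 9023/36637 = -11091/(-14896) + 9023/36637 = -11091*(-1/14896) + 9023/36637 = 11091/14896 + 9023/36637 = 540747575/545744752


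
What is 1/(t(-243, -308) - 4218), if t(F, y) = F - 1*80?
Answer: -1/4541 ≈ -0.00022022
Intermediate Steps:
t(F, y) = -80 + F (t(F, y) = F - 80 = -80 + F)
1/(t(-243, -308) - 4218) = 1/((-80 - 243) - 4218) = 1/(-323 - 4218) = 1/(-4541) = -1/4541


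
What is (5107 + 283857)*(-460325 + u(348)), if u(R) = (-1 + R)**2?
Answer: -98223487024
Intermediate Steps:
(5107 + 283857)*(-460325 + u(348)) = (5107 + 283857)*(-460325 + (-1 + 348)**2) = 288964*(-460325 + 347**2) = 288964*(-460325 + 120409) = 288964*(-339916) = -98223487024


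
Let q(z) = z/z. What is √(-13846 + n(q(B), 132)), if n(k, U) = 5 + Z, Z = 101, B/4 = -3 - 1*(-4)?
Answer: 2*I*√3435 ≈ 117.22*I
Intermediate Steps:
B = 4 (B = 4*(-3 - 1*(-4)) = 4*(-3 + 4) = 4*1 = 4)
q(z) = 1
n(k, U) = 106 (n(k, U) = 5 + 101 = 106)
√(-13846 + n(q(B), 132)) = √(-13846 + 106) = √(-13740) = 2*I*√3435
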